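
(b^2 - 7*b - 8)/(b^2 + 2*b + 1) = (b - 8)/(b + 1)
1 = 1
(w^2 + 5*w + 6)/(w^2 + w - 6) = (w + 2)/(w - 2)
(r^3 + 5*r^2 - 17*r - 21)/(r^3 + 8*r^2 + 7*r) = (r - 3)/r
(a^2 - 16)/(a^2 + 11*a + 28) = (a - 4)/(a + 7)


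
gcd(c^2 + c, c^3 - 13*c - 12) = c + 1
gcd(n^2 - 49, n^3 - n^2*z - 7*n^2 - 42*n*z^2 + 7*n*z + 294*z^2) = n - 7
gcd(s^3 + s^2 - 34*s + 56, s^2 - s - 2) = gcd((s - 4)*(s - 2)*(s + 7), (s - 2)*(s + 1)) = s - 2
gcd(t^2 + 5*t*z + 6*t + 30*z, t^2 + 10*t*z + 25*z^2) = t + 5*z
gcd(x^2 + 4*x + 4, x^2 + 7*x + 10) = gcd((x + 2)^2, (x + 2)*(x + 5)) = x + 2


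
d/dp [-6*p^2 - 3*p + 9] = -12*p - 3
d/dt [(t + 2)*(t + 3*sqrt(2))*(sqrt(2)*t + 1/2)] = 3*sqrt(2)*t^2 + 4*sqrt(2)*t + 13*t + 3*sqrt(2)/2 + 13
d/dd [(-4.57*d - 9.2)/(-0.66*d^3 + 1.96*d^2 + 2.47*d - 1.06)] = (-6.0324*d^3 - 9.2588*d^2 + 36.064*d + 27.5682)/(0.4356*d^6 - 2.5872*d^5 + 0.581199999999999*d^4 + 11.0816*d^3 + 1.9457*d^2 - 5.2364*d + 1.1236)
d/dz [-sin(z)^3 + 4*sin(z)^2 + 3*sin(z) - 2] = (-3*sin(z)^2 + 8*sin(z) + 3)*cos(z)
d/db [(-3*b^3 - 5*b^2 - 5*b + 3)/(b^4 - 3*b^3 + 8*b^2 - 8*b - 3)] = (3*b^6 + 10*b^5 - 24*b^4 + 6*b^3 + 134*b^2 - 18*b + 39)/(b^8 - 6*b^7 + 25*b^6 - 64*b^5 + 106*b^4 - 110*b^3 + 16*b^2 + 48*b + 9)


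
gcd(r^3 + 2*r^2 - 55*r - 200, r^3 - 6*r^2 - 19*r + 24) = r - 8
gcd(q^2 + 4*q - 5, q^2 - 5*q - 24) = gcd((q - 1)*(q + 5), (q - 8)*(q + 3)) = 1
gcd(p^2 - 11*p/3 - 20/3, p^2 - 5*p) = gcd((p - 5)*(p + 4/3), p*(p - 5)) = p - 5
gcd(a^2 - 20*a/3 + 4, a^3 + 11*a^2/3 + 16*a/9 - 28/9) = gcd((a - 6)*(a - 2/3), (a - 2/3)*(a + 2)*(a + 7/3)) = a - 2/3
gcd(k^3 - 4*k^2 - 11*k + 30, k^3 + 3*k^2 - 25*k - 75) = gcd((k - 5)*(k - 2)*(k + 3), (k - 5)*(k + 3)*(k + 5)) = k^2 - 2*k - 15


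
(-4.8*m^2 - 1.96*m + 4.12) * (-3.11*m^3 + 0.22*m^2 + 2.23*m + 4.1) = 14.928*m^5 + 5.0396*m^4 - 23.9484*m^3 - 23.1444*m^2 + 1.1516*m + 16.892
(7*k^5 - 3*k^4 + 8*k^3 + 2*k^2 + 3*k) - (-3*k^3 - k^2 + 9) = 7*k^5 - 3*k^4 + 11*k^3 + 3*k^2 + 3*k - 9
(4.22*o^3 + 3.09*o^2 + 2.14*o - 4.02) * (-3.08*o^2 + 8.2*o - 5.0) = -12.9976*o^5 + 25.0868*o^4 - 2.3532*o^3 + 14.4796*o^2 - 43.664*o + 20.1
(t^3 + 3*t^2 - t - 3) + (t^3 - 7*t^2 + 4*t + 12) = 2*t^3 - 4*t^2 + 3*t + 9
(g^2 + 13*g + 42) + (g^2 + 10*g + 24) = 2*g^2 + 23*g + 66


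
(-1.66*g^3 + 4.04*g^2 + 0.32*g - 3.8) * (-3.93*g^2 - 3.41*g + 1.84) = 6.5238*g^5 - 10.2166*g^4 - 18.0884*g^3 + 21.2764*g^2 + 13.5468*g - 6.992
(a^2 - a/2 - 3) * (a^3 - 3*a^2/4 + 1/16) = a^5 - 5*a^4/4 - 21*a^3/8 + 37*a^2/16 - a/32 - 3/16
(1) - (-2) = 3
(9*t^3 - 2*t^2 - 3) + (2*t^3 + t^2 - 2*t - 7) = 11*t^3 - t^2 - 2*t - 10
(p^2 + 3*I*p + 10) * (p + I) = p^3 + 4*I*p^2 + 7*p + 10*I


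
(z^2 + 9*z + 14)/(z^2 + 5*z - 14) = (z + 2)/(z - 2)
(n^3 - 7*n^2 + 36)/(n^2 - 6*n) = n - 1 - 6/n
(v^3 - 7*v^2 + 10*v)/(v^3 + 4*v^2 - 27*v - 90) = v*(v - 2)/(v^2 + 9*v + 18)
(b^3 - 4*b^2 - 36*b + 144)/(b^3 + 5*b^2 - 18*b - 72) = (b - 6)/(b + 3)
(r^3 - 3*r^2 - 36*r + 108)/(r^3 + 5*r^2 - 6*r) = (r^2 - 9*r + 18)/(r*(r - 1))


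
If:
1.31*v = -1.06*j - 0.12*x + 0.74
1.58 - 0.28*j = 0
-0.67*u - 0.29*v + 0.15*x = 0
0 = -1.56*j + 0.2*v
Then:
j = 5.64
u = -136.40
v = 44.01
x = -524.17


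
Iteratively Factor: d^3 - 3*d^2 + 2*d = (d - 2)*(d^2 - d) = (d - 2)*(d - 1)*(d)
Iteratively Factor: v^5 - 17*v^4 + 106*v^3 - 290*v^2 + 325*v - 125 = (v - 5)*(v^4 - 12*v^3 + 46*v^2 - 60*v + 25) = (v - 5)*(v - 1)*(v^3 - 11*v^2 + 35*v - 25) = (v - 5)^2*(v - 1)*(v^2 - 6*v + 5) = (v - 5)^2*(v - 1)^2*(v - 5)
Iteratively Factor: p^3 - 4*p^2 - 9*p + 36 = (p + 3)*(p^2 - 7*p + 12) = (p - 3)*(p + 3)*(p - 4)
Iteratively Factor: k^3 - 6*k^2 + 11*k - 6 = (k - 3)*(k^2 - 3*k + 2) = (k - 3)*(k - 2)*(k - 1)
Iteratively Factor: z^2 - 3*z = (z - 3)*(z)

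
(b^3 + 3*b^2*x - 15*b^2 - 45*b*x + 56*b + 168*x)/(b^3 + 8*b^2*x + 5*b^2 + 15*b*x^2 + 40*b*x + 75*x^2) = (b^2 - 15*b + 56)/(b^2 + 5*b*x + 5*b + 25*x)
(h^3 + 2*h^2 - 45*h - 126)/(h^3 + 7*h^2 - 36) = (h - 7)/(h - 2)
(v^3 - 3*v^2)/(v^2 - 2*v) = v*(v - 3)/(v - 2)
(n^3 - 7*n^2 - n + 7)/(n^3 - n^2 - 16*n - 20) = (-n^3 + 7*n^2 + n - 7)/(-n^3 + n^2 + 16*n + 20)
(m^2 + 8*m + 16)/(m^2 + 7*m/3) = 3*(m^2 + 8*m + 16)/(m*(3*m + 7))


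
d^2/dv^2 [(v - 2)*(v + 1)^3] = 6*(v + 1)*(2*v - 1)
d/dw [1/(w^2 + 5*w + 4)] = (-2*w - 5)/(w^2 + 5*w + 4)^2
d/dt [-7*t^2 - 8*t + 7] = -14*t - 8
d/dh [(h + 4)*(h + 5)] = 2*h + 9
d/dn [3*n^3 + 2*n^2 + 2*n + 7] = 9*n^2 + 4*n + 2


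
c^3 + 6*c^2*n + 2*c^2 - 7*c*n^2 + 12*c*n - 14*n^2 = (c + 2)*(c - n)*(c + 7*n)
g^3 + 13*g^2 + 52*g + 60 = (g + 2)*(g + 5)*(g + 6)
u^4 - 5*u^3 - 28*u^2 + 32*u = u*(u - 8)*(u - 1)*(u + 4)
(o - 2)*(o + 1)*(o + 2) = o^3 + o^2 - 4*o - 4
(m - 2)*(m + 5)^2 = m^3 + 8*m^2 + 5*m - 50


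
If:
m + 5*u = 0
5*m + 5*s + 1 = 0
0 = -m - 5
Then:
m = -5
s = 24/5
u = 1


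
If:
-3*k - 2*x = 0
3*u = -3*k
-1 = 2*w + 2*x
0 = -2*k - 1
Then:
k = -1/2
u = 1/2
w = -5/4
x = 3/4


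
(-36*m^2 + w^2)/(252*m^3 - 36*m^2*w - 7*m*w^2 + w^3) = 1/(-7*m + w)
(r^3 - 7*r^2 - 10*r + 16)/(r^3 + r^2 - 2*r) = (r - 8)/r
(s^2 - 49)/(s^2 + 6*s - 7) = (s - 7)/(s - 1)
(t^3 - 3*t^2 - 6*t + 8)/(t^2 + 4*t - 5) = (t^2 - 2*t - 8)/(t + 5)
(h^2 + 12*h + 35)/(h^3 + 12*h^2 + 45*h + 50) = (h + 7)/(h^2 + 7*h + 10)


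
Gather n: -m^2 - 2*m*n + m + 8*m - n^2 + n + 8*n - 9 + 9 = -m^2 + 9*m - n^2 + n*(9 - 2*m)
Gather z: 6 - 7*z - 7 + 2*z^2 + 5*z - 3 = 2*z^2 - 2*z - 4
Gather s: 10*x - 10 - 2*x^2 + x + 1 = -2*x^2 + 11*x - 9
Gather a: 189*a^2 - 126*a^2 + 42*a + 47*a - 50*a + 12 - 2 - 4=63*a^2 + 39*a + 6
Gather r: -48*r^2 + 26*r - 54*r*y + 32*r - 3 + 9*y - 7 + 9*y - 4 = -48*r^2 + r*(58 - 54*y) + 18*y - 14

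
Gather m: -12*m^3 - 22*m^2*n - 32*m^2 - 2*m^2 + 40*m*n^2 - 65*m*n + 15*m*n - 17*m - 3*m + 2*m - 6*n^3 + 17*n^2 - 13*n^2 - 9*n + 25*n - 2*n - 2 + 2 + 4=-12*m^3 + m^2*(-22*n - 34) + m*(40*n^2 - 50*n - 18) - 6*n^3 + 4*n^2 + 14*n + 4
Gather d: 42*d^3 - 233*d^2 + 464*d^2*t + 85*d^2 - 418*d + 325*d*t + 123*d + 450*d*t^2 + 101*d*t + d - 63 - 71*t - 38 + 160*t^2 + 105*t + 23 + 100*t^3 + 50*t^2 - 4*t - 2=42*d^3 + d^2*(464*t - 148) + d*(450*t^2 + 426*t - 294) + 100*t^3 + 210*t^2 + 30*t - 80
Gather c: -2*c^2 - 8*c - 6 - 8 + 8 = -2*c^2 - 8*c - 6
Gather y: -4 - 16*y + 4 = -16*y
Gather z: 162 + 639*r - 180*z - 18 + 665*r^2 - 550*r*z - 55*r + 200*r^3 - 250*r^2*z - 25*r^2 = 200*r^3 + 640*r^2 + 584*r + z*(-250*r^2 - 550*r - 180) + 144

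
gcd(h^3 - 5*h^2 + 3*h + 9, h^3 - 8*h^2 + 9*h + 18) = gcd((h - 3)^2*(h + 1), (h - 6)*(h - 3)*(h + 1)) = h^2 - 2*h - 3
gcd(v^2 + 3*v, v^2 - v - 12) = v + 3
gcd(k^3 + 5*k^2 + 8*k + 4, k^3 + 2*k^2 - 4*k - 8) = k^2 + 4*k + 4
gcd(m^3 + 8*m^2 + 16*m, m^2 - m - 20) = m + 4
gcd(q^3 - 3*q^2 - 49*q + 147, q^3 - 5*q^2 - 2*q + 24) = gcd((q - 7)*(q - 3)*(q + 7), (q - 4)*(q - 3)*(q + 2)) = q - 3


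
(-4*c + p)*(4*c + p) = -16*c^2 + p^2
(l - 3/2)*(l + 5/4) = l^2 - l/4 - 15/8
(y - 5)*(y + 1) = y^2 - 4*y - 5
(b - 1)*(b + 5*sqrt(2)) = b^2 - b + 5*sqrt(2)*b - 5*sqrt(2)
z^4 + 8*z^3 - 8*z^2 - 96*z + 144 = (z - 2)^2*(z + 6)^2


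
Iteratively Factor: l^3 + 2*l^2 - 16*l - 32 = (l - 4)*(l^2 + 6*l + 8) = (l - 4)*(l + 2)*(l + 4)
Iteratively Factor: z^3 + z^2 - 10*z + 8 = (z + 4)*(z^2 - 3*z + 2) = (z - 1)*(z + 4)*(z - 2)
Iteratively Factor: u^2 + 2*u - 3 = (u + 3)*(u - 1)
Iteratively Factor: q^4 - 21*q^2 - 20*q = (q)*(q^3 - 21*q - 20) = q*(q - 5)*(q^2 + 5*q + 4) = q*(q - 5)*(q + 1)*(q + 4)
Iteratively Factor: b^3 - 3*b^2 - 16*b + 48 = (b + 4)*(b^2 - 7*b + 12) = (b - 4)*(b + 4)*(b - 3)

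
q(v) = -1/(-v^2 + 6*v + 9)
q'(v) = -(2*v - 6)/(-v^2 + 6*v + 9)^2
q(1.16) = -0.07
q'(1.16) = 0.02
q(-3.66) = 0.04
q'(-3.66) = 0.02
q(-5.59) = 0.02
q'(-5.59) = 0.01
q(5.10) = -0.07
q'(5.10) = -0.02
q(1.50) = -0.06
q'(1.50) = 0.01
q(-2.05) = 0.13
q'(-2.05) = 0.18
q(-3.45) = 0.04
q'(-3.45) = 0.02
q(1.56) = -0.06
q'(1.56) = 0.01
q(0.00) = -0.11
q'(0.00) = 0.07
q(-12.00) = 0.00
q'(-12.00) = 0.00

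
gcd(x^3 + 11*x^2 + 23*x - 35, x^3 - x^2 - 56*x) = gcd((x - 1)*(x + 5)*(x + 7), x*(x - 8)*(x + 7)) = x + 7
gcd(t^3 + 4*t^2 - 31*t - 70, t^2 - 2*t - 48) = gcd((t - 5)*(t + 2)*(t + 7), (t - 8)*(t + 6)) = 1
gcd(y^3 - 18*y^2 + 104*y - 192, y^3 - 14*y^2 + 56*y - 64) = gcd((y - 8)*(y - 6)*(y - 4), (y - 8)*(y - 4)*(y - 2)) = y^2 - 12*y + 32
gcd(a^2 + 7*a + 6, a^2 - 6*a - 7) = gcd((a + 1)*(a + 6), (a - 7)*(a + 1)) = a + 1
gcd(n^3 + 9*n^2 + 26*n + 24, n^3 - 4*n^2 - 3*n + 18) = n + 2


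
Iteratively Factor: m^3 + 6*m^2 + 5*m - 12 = (m + 3)*(m^2 + 3*m - 4) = (m + 3)*(m + 4)*(m - 1)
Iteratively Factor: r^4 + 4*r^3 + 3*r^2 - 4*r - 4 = (r + 2)*(r^3 + 2*r^2 - r - 2) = (r - 1)*(r + 2)*(r^2 + 3*r + 2) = (r - 1)*(r + 2)^2*(r + 1)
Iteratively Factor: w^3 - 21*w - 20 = (w - 5)*(w^2 + 5*w + 4) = (w - 5)*(w + 4)*(w + 1)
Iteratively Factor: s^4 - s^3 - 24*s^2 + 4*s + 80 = (s - 2)*(s^3 + s^2 - 22*s - 40) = (s - 2)*(s + 2)*(s^2 - s - 20) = (s - 2)*(s + 2)*(s + 4)*(s - 5)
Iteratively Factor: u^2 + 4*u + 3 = (u + 3)*(u + 1)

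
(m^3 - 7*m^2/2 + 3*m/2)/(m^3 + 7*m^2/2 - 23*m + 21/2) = m/(m + 7)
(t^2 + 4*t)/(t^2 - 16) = t/(t - 4)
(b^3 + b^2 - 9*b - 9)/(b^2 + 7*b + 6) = (b^2 - 9)/(b + 6)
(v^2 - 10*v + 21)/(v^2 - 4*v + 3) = (v - 7)/(v - 1)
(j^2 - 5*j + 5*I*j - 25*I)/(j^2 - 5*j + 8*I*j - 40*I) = (j + 5*I)/(j + 8*I)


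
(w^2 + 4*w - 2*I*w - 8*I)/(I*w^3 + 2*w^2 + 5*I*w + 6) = (w^2 + 4*w - 2*I*w - 8*I)/(I*w^3 + 2*w^2 + 5*I*w + 6)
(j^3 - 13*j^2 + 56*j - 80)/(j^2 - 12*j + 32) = (j^2 - 9*j + 20)/(j - 8)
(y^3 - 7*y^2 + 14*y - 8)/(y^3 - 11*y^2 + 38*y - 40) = (y - 1)/(y - 5)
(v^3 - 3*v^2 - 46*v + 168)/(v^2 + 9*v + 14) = (v^2 - 10*v + 24)/(v + 2)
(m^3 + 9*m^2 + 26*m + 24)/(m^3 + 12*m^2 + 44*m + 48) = (m + 3)/(m + 6)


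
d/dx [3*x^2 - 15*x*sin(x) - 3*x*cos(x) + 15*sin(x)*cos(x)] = 3*x*sin(x) - 15*x*cos(x) + 6*x - 15*sin(x) - 3*cos(x) + 15*cos(2*x)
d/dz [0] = 0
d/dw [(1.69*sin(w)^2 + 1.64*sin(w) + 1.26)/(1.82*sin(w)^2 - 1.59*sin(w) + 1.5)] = (-5.6719*sin(w)^2 + 0.4836*sin(w) + 4.4634)*cos(w)/(3.3124*sin(w)^4 - 5.7876*sin(w)^3 + 7.9881*sin(w)^2 - 4.77*sin(w) + 2.25)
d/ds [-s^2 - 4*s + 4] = -2*s - 4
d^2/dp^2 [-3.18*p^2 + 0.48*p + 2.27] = -6.36000000000000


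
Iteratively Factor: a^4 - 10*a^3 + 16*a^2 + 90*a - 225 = (a - 5)*(a^3 - 5*a^2 - 9*a + 45) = (a - 5)^2*(a^2 - 9) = (a - 5)^2*(a + 3)*(a - 3)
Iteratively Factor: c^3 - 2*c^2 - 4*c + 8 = (c + 2)*(c^2 - 4*c + 4) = (c - 2)*(c + 2)*(c - 2)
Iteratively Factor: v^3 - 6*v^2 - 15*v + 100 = (v - 5)*(v^2 - v - 20) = (v - 5)*(v + 4)*(v - 5)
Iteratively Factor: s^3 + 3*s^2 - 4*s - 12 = (s + 2)*(s^2 + s - 6) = (s + 2)*(s + 3)*(s - 2)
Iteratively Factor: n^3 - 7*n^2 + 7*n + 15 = (n - 3)*(n^2 - 4*n - 5) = (n - 5)*(n - 3)*(n + 1)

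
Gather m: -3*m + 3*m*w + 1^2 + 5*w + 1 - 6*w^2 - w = m*(3*w - 3) - 6*w^2 + 4*w + 2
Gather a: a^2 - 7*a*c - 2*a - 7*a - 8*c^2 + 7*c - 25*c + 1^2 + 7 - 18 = a^2 + a*(-7*c - 9) - 8*c^2 - 18*c - 10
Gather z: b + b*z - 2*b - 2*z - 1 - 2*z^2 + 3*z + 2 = -b - 2*z^2 + z*(b + 1) + 1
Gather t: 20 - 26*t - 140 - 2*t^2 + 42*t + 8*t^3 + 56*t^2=8*t^3 + 54*t^2 + 16*t - 120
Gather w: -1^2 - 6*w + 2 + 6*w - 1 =0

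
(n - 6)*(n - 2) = n^2 - 8*n + 12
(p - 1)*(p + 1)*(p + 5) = p^3 + 5*p^2 - p - 5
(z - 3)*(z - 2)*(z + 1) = z^3 - 4*z^2 + z + 6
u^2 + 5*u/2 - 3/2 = (u - 1/2)*(u + 3)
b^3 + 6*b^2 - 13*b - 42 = (b - 3)*(b + 2)*(b + 7)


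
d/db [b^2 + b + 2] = 2*b + 1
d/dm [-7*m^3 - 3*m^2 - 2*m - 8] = -21*m^2 - 6*m - 2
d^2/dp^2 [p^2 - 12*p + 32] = 2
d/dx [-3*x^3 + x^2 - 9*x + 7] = -9*x^2 + 2*x - 9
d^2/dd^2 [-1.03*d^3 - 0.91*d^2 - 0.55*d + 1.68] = -6.18*d - 1.82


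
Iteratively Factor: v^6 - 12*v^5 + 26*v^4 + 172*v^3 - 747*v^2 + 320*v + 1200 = (v + 4)*(v^5 - 16*v^4 + 90*v^3 - 188*v^2 + 5*v + 300) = (v + 1)*(v + 4)*(v^4 - 17*v^3 + 107*v^2 - 295*v + 300) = (v - 3)*(v + 1)*(v + 4)*(v^3 - 14*v^2 + 65*v - 100) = (v - 5)*(v - 3)*(v + 1)*(v + 4)*(v^2 - 9*v + 20) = (v - 5)^2*(v - 3)*(v + 1)*(v + 4)*(v - 4)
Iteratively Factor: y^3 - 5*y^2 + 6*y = (y - 3)*(y^2 - 2*y) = (y - 3)*(y - 2)*(y)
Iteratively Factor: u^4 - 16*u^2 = (u)*(u^3 - 16*u) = u^2*(u^2 - 16) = u^2*(u + 4)*(u - 4)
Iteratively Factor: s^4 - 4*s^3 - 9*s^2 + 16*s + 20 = (s + 1)*(s^3 - 5*s^2 - 4*s + 20) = (s + 1)*(s + 2)*(s^2 - 7*s + 10) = (s - 2)*(s + 1)*(s + 2)*(s - 5)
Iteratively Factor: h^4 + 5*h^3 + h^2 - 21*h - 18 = (h + 1)*(h^3 + 4*h^2 - 3*h - 18) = (h + 1)*(h + 3)*(h^2 + h - 6) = (h + 1)*(h + 3)^2*(h - 2)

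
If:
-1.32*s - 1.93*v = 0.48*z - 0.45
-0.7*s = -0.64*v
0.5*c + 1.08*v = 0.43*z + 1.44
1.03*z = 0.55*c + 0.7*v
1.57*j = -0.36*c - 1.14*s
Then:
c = 6.31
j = -1.22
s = -0.31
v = -0.34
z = 3.14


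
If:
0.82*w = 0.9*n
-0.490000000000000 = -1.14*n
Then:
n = 0.43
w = 0.47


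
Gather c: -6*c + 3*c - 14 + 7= -3*c - 7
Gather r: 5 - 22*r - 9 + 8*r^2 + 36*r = 8*r^2 + 14*r - 4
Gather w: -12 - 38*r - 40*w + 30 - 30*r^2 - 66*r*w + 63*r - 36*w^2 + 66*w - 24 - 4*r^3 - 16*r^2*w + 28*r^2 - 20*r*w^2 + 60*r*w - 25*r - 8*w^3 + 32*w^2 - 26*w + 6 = -4*r^3 - 2*r^2 - 8*w^3 + w^2*(-20*r - 4) + w*(-16*r^2 - 6*r)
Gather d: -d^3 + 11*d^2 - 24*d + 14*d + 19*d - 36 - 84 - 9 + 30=-d^3 + 11*d^2 + 9*d - 99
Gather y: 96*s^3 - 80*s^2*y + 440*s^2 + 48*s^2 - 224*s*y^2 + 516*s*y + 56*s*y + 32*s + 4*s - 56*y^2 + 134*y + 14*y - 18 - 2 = 96*s^3 + 488*s^2 + 36*s + y^2*(-224*s - 56) + y*(-80*s^2 + 572*s + 148) - 20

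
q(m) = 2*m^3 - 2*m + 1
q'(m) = 6*m^2 - 2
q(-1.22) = -0.19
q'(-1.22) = 6.93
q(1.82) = 9.42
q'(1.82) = 17.87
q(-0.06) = 1.12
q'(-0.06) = -1.98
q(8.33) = 1140.36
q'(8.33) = 414.33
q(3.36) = 70.15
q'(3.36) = 65.74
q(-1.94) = -9.72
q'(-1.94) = 20.58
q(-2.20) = -15.90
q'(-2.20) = 27.04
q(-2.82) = -38.21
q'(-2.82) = 45.71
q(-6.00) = -419.00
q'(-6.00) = 214.00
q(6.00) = 421.00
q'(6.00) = 214.00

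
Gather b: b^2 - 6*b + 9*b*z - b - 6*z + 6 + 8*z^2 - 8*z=b^2 + b*(9*z - 7) + 8*z^2 - 14*z + 6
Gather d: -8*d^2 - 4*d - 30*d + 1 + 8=-8*d^2 - 34*d + 9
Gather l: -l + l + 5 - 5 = 0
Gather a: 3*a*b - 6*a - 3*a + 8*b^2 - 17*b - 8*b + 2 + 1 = a*(3*b - 9) + 8*b^2 - 25*b + 3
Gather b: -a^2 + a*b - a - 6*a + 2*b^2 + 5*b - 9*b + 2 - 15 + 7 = -a^2 - 7*a + 2*b^2 + b*(a - 4) - 6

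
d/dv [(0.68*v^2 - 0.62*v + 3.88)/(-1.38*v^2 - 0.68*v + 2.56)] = (-1.318*v^2 + 14.1904*v + 1.0512)/(1.9044*v^4 + 1.8768*v^3 - 6.6032*v^2 - 3.4816*v + 6.5536)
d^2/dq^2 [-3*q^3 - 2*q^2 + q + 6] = -18*q - 4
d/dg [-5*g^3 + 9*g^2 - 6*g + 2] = -15*g^2 + 18*g - 6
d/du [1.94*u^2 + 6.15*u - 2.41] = 3.88*u + 6.15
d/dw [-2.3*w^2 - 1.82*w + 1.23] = -4.6*w - 1.82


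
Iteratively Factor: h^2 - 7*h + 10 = (h - 2)*(h - 5)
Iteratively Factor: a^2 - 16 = (a + 4)*(a - 4)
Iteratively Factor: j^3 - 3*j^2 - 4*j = (j)*(j^2 - 3*j - 4) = j*(j - 4)*(j + 1)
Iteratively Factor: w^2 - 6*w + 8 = (w - 4)*(w - 2)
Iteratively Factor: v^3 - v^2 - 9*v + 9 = (v + 3)*(v^2 - 4*v + 3) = (v - 1)*(v + 3)*(v - 3)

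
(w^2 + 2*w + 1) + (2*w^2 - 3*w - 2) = 3*w^2 - w - 1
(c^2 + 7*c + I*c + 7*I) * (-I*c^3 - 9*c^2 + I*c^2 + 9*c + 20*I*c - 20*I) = -I*c^5 - 8*c^4 - 6*I*c^4 - 48*c^3 + 18*I*c^3 + 36*c^2 + 66*I*c^2 - 120*c - 77*I*c + 140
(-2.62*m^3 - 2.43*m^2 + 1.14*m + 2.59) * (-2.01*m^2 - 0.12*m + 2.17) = 5.2662*m^5 + 5.1987*m^4 - 7.6852*m^3 - 10.6158*m^2 + 2.163*m + 5.6203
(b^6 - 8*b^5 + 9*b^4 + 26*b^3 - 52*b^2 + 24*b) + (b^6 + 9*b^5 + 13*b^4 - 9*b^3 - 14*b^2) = 2*b^6 + b^5 + 22*b^4 + 17*b^3 - 66*b^2 + 24*b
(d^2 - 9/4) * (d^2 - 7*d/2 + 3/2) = d^4 - 7*d^3/2 - 3*d^2/4 + 63*d/8 - 27/8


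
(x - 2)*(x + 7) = x^2 + 5*x - 14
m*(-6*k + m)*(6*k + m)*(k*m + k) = -36*k^3*m^2 - 36*k^3*m + k*m^4 + k*m^3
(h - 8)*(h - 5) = h^2 - 13*h + 40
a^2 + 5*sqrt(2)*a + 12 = (a + 2*sqrt(2))*(a + 3*sqrt(2))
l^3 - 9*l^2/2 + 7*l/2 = l*(l - 7/2)*(l - 1)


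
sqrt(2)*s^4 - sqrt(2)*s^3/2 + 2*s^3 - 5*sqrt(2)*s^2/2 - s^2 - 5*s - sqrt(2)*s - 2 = (s - 2)*(s + 1/2)*(s + sqrt(2))*(sqrt(2)*s + sqrt(2))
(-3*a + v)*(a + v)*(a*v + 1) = -3*a^3*v - 2*a^2*v^2 - 3*a^2 + a*v^3 - 2*a*v + v^2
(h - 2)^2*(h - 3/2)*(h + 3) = h^4 - 5*h^3/2 - 13*h^2/2 + 24*h - 18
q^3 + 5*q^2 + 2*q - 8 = (q - 1)*(q + 2)*(q + 4)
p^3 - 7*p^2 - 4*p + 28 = (p - 7)*(p - 2)*(p + 2)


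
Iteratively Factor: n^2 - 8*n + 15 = (n - 5)*(n - 3)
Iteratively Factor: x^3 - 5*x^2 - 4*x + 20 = (x - 5)*(x^2 - 4) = (x - 5)*(x + 2)*(x - 2)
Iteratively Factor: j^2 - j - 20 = (j - 5)*(j + 4)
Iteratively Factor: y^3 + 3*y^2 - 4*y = (y)*(y^2 + 3*y - 4) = y*(y - 1)*(y + 4)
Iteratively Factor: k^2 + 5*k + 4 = (k + 1)*(k + 4)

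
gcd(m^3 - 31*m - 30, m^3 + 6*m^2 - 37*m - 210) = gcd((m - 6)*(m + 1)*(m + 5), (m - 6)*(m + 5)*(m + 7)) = m^2 - m - 30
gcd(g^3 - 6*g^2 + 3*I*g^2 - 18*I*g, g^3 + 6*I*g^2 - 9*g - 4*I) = 1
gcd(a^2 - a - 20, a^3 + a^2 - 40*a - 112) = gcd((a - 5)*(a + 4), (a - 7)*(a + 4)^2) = a + 4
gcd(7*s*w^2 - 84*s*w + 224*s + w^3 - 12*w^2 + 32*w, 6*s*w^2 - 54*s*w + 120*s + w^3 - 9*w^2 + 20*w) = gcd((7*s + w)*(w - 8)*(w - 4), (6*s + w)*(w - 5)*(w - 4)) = w - 4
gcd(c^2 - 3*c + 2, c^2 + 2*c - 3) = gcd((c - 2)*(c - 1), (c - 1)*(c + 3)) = c - 1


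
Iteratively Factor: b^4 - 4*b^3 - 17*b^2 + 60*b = (b - 5)*(b^3 + b^2 - 12*b) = (b - 5)*(b + 4)*(b^2 - 3*b) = (b - 5)*(b - 3)*(b + 4)*(b)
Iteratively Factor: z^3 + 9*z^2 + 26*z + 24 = (z + 3)*(z^2 + 6*z + 8) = (z + 3)*(z + 4)*(z + 2)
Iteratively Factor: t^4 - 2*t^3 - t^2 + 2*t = (t - 2)*(t^3 - t) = (t - 2)*(t - 1)*(t^2 + t) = t*(t - 2)*(t - 1)*(t + 1)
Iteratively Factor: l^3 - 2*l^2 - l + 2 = (l - 2)*(l^2 - 1) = (l - 2)*(l - 1)*(l + 1)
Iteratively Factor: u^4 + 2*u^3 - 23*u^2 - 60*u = (u + 4)*(u^3 - 2*u^2 - 15*u) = (u - 5)*(u + 4)*(u^2 + 3*u) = (u - 5)*(u + 3)*(u + 4)*(u)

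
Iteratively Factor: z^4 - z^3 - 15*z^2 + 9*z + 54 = (z - 3)*(z^3 + 2*z^2 - 9*z - 18) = (z - 3)*(z + 3)*(z^2 - z - 6) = (z - 3)^2*(z + 3)*(z + 2)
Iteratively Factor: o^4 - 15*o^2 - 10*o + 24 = (o - 1)*(o^3 + o^2 - 14*o - 24) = (o - 1)*(o + 2)*(o^2 - o - 12) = (o - 1)*(o + 2)*(o + 3)*(o - 4)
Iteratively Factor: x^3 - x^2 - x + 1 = (x + 1)*(x^2 - 2*x + 1) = (x - 1)*(x + 1)*(x - 1)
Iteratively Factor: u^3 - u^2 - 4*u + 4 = (u + 2)*(u^2 - 3*u + 2) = (u - 1)*(u + 2)*(u - 2)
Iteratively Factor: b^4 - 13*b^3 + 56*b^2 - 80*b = (b - 4)*(b^3 - 9*b^2 + 20*b) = b*(b - 4)*(b^2 - 9*b + 20) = b*(b - 5)*(b - 4)*(b - 4)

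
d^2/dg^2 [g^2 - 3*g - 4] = 2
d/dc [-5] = 0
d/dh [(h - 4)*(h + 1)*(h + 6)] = 3*h^2 + 6*h - 22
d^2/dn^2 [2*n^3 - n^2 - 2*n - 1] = 12*n - 2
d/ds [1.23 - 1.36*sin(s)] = -1.36*cos(s)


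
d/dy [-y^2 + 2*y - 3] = 2 - 2*y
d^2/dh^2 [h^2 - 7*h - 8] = 2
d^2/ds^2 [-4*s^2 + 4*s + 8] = -8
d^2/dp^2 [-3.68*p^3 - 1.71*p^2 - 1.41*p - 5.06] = -22.08*p - 3.42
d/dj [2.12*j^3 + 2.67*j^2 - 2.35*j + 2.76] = 6.36*j^2 + 5.34*j - 2.35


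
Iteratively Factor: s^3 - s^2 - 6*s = (s + 2)*(s^2 - 3*s) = s*(s + 2)*(s - 3)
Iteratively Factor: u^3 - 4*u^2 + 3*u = (u - 1)*(u^2 - 3*u) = u*(u - 1)*(u - 3)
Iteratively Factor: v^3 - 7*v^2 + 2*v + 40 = (v - 5)*(v^2 - 2*v - 8) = (v - 5)*(v - 4)*(v + 2)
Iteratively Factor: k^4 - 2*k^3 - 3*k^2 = (k - 3)*(k^3 + k^2) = k*(k - 3)*(k^2 + k) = k^2*(k - 3)*(k + 1)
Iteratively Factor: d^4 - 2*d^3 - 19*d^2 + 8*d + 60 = (d - 2)*(d^3 - 19*d - 30) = (d - 2)*(d + 2)*(d^2 - 2*d - 15) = (d - 2)*(d + 2)*(d + 3)*(d - 5)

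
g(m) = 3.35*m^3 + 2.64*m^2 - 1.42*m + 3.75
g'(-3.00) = 73.19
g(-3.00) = -58.68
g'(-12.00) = 1382.42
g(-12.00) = -5387.85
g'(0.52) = 4.04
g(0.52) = 4.20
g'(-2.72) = 58.57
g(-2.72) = -40.27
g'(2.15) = 56.39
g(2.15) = 46.19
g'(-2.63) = 54.21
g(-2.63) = -35.20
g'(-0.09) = -1.81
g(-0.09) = 3.90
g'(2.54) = 76.83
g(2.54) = 72.07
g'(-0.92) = 2.23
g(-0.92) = 4.68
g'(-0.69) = -0.28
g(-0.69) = 4.89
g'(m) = 10.05*m^2 + 5.28*m - 1.42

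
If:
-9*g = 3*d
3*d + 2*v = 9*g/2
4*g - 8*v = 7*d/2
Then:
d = 0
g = 0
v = 0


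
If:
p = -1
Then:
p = -1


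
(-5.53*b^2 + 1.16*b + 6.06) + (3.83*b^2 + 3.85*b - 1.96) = -1.7*b^2 + 5.01*b + 4.1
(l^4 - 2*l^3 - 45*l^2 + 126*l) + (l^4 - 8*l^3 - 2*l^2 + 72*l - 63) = 2*l^4 - 10*l^3 - 47*l^2 + 198*l - 63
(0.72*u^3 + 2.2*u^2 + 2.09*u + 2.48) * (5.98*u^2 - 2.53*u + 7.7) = 4.3056*u^5 + 11.3344*u^4 + 12.4762*u^3 + 26.4827*u^2 + 9.8186*u + 19.096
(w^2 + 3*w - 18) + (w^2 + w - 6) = 2*w^2 + 4*w - 24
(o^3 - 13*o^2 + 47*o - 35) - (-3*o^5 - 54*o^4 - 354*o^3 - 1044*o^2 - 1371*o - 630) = 3*o^5 + 54*o^4 + 355*o^3 + 1031*o^2 + 1418*o + 595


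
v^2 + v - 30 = (v - 5)*(v + 6)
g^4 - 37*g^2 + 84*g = g*(g - 4)*(g - 3)*(g + 7)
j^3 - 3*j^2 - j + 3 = (j - 3)*(j - 1)*(j + 1)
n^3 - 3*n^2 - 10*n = n*(n - 5)*(n + 2)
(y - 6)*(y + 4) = y^2 - 2*y - 24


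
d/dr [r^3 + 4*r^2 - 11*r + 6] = 3*r^2 + 8*r - 11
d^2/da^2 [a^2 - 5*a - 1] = 2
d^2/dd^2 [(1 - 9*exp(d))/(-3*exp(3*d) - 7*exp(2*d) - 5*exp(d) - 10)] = (324*exp(6*d) + 486*exp(5*d) - 330*exp(4*d) - 4051*exp(3*d) - 3615*exp(2*d) - 195*exp(d) + 950)*exp(d)/(27*exp(9*d) + 189*exp(8*d) + 576*exp(7*d) + 1243*exp(6*d) + 2220*exp(5*d) + 2895*exp(4*d) + 3125*exp(3*d) + 2850*exp(2*d) + 1500*exp(d) + 1000)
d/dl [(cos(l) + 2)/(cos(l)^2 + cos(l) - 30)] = (cos(l)^2 + 4*cos(l) + 32)*sin(l)/(cos(l)^2 + cos(l) - 30)^2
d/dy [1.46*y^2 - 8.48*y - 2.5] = 2.92*y - 8.48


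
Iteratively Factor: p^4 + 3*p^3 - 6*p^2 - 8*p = (p)*(p^3 + 3*p^2 - 6*p - 8) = p*(p + 1)*(p^2 + 2*p - 8) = p*(p + 1)*(p + 4)*(p - 2)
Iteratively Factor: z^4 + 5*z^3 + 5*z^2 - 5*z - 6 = (z + 3)*(z^3 + 2*z^2 - z - 2) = (z - 1)*(z + 3)*(z^2 + 3*z + 2) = (z - 1)*(z + 2)*(z + 3)*(z + 1)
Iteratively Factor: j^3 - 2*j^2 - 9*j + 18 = (j - 2)*(j^2 - 9) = (j - 2)*(j + 3)*(j - 3)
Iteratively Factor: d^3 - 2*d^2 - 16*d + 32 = (d - 4)*(d^2 + 2*d - 8) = (d - 4)*(d + 4)*(d - 2)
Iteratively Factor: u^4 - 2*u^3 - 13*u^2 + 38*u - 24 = (u - 3)*(u^3 + u^2 - 10*u + 8) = (u - 3)*(u - 1)*(u^2 + 2*u - 8) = (u - 3)*(u - 1)*(u + 4)*(u - 2)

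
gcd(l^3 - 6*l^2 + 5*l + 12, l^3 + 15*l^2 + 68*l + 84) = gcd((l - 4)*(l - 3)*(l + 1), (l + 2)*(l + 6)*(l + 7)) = 1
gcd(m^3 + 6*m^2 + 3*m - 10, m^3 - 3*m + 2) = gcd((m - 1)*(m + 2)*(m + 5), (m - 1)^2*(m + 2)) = m^2 + m - 2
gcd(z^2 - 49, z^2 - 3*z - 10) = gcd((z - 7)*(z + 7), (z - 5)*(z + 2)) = 1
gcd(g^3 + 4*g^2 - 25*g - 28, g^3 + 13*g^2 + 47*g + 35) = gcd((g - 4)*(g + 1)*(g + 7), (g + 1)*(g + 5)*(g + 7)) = g^2 + 8*g + 7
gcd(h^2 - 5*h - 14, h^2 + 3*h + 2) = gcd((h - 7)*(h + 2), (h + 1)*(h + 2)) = h + 2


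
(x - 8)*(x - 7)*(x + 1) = x^3 - 14*x^2 + 41*x + 56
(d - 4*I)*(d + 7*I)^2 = d^3 + 10*I*d^2 + 7*d + 196*I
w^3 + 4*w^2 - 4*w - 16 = (w - 2)*(w + 2)*(w + 4)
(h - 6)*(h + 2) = h^2 - 4*h - 12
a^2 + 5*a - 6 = (a - 1)*(a + 6)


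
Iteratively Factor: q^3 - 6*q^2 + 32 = (q + 2)*(q^2 - 8*q + 16) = (q - 4)*(q + 2)*(q - 4)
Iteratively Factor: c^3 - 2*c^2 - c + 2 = (c - 1)*(c^2 - c - 2) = (c - 2)*(c - 1)*(c + 1)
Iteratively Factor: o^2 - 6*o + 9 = (o - 3)*(o - 3)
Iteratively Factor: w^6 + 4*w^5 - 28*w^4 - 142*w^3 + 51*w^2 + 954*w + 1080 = (w + 4)*(w^5 - 28*w^3 - 30*w^2 + 171*w + 270) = (w + 3)*(w + 4)*(w^4 - 3*w^3 - 19*w^2 + 27*w + 90) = (w + 2)*(w + 3)*(w + 4)*(w^3 - 5*w^2 - 9*w + 45) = (w + 2)*(w + 3)^2*(w + 4)*(w^2 - 8*w + 15) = (w - 3)*(w + 2)*(w + 3)^2*(w + 4)*(w - 5)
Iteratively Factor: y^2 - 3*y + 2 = (y - 2)*(y - 1)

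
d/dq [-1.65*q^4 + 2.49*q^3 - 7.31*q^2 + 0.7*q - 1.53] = -6.6*q^3 + 7.47*q^2 - 14.62*q + 0.7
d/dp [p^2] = 2*p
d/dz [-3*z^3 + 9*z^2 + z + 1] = -9*z^2 + 18*z + 1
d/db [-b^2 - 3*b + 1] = -2*b - 3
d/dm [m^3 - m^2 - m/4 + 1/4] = 3*m^2 - 2*m - 1/4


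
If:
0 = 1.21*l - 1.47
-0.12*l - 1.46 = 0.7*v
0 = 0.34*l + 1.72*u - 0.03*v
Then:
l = 1.21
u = -0.28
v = -2.29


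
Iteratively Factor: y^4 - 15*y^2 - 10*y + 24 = (y + 3)*(y^3 - 3*y^2 - 6*y + 8) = (y - 4)*(y + 3)*(y^2 + y - 2) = (y - 4)*(y + 2)*(y + 3)*(y - 1)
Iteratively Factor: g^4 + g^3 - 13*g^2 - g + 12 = (g + 4)*(g^3 - 3*g^2 - g + 3) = (g - 1)*(g + 4)*(g^2 - 2*g - 3) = (g - 3)*(g - 1)*(g + 4)*(g + 1)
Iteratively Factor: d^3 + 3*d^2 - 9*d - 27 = (d + 3)*(d^2 - 9) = (d - 3)*(d + 3)*(d + 3)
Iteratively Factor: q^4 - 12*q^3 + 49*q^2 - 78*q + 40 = (q - 1)*(q^3 - 11*q^2 + 38*q - 40) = (q - 5)*(q - 1)*(q^2 - 6*q + 8) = (q - 5)*(q - 2)*(q - 1)*(q - 4)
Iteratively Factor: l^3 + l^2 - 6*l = (l)*(l^2 + l - 6) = l*(l + 3)*(l - 2)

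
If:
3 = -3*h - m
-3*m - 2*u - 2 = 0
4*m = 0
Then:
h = -1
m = 0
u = -1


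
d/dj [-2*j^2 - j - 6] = -4*j - 1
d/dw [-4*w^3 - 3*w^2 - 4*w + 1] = -12*w^2 - 6*w - 4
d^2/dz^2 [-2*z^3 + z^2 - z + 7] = 2 - 12*z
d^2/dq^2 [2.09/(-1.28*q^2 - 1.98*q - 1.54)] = (6.848512*q^2 + 10.593792*q - 2.09*(2.56*q + 1.98)*(5.12*q + 3.96) + 8.239616)/(1.28*q^2 + 1.98*q + 1.54)^3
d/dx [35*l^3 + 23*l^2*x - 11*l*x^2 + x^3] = 23*l^2 - 22*l*x + 3*x^2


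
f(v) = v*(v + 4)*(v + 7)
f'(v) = v*(v + 4) + v*(v + 7) + (v + 4)*(v + 7) = 3*v^2 + 22*v + 28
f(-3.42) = -7.10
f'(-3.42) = -12.15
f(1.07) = 43.78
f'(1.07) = 54.97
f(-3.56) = -5.39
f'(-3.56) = -12.30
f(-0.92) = -17.23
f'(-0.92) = 10.30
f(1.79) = 91.10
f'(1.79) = 76.99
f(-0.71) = -14.69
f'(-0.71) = 13.89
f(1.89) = 98.96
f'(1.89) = 80.30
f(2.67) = 172.21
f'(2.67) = 108.13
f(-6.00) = 12.00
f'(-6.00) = 4.00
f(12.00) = 3648.00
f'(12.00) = 724.00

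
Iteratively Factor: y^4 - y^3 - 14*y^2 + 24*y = (y - 2)*(y^3 + y^2 - 12*y) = y*(y - 2)*(y^2 + y - 12) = y*(y - 2)*(y + 4)*(y - 3)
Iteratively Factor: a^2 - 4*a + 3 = (a - 1)*(a - 3)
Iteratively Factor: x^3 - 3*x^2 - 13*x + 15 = (x - 1)*(x^2 - 2*x - 15) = (x - 1)*(x + 3)*(x - 5)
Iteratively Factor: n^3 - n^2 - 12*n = (n + 3)*(n^2 - 4*n) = n*(n + 3)*(n - 4)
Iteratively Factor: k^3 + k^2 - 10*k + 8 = (k - 1)*(k^2 + 2*k - 8) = (k - 2)*(k - 1)*(k + 4)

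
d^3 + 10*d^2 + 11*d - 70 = (d - 2)*(d + 5)*(d + 7)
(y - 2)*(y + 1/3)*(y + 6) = y^3 + 13*y^2/3 - 32*y/3 - 4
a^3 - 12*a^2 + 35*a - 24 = (a - 8)*(a - 3)*(a - 1)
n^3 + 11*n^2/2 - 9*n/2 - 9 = (n - 3/2)*(n + 1)*(n + 6)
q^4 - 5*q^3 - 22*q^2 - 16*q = q*(q - 8)*(q + 1)*(q + 2)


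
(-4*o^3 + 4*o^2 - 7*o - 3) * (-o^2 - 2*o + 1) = 4*o^5 + 4*o^4 - 5*o^3 + 21*o^2 - o - 3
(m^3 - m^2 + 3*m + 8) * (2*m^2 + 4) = 2*m^5 - 2*m^4 + 10*m^3 + 12*m^2 + 12*m + 32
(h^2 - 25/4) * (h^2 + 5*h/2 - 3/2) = h^4 + 5*h^3/2 - 31*h^2/4 - 125*h/8 + 75/8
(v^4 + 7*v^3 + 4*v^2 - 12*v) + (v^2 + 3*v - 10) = v^4 + 7*v^3 + 5*v^2 - 9*v - 10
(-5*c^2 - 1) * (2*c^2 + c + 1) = -10*c^4 - 5*c^3 - 7*c^2 - c - 1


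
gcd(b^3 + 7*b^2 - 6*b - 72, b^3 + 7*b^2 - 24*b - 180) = b + 6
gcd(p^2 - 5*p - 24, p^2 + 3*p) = p + 3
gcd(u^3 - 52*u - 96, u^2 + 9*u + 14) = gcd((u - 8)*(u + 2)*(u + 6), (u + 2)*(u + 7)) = u + 2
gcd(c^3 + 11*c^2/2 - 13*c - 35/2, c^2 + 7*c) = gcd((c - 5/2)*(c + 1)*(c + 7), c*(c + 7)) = c + 7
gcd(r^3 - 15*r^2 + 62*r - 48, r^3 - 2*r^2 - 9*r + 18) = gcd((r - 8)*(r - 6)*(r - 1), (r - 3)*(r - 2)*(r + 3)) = 1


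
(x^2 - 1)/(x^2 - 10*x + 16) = (x^2 - 1)/(x^2 - 10*x + 16)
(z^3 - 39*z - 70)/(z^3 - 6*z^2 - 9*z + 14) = (z + 5)/(z - 1)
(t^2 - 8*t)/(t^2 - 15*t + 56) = t/(t - 7)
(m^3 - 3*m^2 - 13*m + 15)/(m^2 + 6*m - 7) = (m^2 - 2*m - 15)/(m + 7)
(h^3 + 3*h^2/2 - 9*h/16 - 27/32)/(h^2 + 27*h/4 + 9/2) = (8*h^2 + 6*h - 9)/(8*(h + 6))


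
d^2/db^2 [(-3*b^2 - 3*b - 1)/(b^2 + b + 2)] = 10*(3*b^2 + 3*b - 1)/(b^6 + 3*b^5 + 9*b^4 + 13*b^3 + 18*b^2 + 12*b + 8)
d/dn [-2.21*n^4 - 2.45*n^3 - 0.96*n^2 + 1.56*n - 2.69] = -8.84*n^3 - 7.35*n^2 - 1.92*n + 1.56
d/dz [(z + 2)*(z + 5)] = 2*z + 7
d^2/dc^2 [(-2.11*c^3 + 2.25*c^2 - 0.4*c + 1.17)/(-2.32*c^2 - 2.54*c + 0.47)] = (-7.105427357601e-15*c^4 + 62.65076*c^3 - 67.618356*c^2 - 35.953902*c - 17.68729)/(12.487168*c^6 + 41.013888*c^5 + 37.313952*c^4 - 0.230631999999996*c^3 - 7.559292*c^2 + 1.683258*c - 0.103823)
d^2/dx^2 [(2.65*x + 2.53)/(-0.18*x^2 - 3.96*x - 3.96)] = (-(0.36*x + 3.96)*(0.72*x + 7.92)*(2.65*x + 2.53) + (2.862*x + 21.8988)*(0.18*x^2 + 3.96*x + 3.96))/(0.18*x^2 + 3.96*x + 3.96)^3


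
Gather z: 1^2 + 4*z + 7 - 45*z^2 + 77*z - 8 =-45*z^2 + 81*z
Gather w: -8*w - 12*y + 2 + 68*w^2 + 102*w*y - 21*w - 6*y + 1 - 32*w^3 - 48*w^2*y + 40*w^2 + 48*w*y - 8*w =-32*w^3 + w^2*(108 - 48*y) + w*(150*y - 37) - 18*y + 3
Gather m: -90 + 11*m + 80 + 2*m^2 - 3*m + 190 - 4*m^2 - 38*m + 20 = -2*m^2 - 30*m + 200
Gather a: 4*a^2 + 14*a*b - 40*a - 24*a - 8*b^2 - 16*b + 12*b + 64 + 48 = 4*a^2 + a*(14*b - 64) - 8*b^2 - 4*b + 112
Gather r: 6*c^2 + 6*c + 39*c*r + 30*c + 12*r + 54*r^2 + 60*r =6*c^2 + 36*c + 54*r^2 + r*(39*c + 72)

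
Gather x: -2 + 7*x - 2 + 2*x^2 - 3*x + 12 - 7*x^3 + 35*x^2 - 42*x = -7*x^3 + 37*x^2 - 38*x + 8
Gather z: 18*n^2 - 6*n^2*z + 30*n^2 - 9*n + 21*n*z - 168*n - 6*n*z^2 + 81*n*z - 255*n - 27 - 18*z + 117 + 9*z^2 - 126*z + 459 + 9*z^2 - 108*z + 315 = 48*n^2 - 432*n + z^2*(18 - 6*n) + z*(-6*n^2 + 102*n - 252) + 864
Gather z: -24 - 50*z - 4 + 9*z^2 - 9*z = 9*z^2 - 59*z - 28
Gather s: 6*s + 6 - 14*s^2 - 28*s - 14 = -14*s^2 - 22*s - 8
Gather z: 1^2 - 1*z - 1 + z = 0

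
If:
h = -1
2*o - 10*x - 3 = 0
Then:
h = -1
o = 5*x + 3/2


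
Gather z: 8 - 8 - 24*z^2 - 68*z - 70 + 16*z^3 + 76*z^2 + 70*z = 16*z^3 + 52*z^2 + 2*z - 70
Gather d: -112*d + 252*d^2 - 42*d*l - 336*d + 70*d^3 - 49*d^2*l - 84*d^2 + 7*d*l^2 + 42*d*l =70*d^3 + d^2*(168 - 49*l) + d*(7*l^2 - 448)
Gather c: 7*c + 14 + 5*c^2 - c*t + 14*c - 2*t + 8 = 5*c^2 + c*(21 - t) - 2*t + 22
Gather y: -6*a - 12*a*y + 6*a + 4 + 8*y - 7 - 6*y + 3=y*(2 - 12*a)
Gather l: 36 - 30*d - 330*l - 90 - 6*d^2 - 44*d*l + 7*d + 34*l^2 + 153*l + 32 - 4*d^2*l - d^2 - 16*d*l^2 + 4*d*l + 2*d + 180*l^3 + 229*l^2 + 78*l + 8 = -7*d^2 - 21*d + 180*l^3 + l^2*(263 - 16*d) + l*(-4*d^2 - 40*d - 99) - 14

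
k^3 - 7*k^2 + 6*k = k*(k - 6)*(k - 1)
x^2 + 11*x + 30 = (x + 5)*(x + 6)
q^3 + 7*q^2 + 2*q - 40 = (q - 2)*(q + 4)*(q + 5)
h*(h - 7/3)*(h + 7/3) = h^3 - 49*h/9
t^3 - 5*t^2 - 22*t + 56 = (t - 7)*(t - 2)*(t + 4)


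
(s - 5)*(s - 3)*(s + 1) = s^3 - 7*s^2 + 7*s + 15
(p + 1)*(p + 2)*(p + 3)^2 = p^4 + 9*p^3 + 29*p^2 + 39*p + 18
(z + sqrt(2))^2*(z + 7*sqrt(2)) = z^3 + 9*sqrt(2)*z^2 + 30*z + 14*sqrt(2)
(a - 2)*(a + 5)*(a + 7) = a^3 + 10*a^2 + 11*a - 70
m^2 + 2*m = m*(m + 2)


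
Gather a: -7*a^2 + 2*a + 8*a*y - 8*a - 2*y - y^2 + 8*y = -7*a^2 + a*(8*y - 6) - y^2 + 6*y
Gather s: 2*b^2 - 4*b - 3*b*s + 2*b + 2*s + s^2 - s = 2*b^2 - 2*b + s^2 + s*(1 - 3*b)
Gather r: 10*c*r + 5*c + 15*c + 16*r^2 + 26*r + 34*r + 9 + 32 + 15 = 20*c + 16*r^2 + r*(10*c + 60) + 56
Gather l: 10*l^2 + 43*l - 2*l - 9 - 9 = 10*l^2 + 41*l - 18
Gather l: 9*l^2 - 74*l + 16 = 9*l^2 - 74*l + 16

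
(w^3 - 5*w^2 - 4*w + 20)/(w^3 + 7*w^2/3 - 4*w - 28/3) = 3*(w - 5)/(3*w + 7)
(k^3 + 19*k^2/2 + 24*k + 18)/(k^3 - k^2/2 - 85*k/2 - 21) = (2*k^2 + 7*k + 6)/(2*k^2 - 13*k - 7)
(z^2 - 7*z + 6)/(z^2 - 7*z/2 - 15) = 2*(z - 1)/(2*z + 5)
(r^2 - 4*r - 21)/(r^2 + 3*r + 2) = (r^2 - 4*r - 21)/(r^2 + 3*r + 2)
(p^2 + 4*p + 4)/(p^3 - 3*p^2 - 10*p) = (p + 2)/(p*(p - 5))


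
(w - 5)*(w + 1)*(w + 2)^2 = w^4 - 17*w^2 - 36*w - 20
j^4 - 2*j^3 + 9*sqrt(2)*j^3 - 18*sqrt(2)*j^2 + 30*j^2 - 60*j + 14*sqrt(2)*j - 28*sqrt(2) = (j - 2)*(j + sqrt(2))^2*(j + 7*sqrt(2))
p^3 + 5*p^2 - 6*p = p*(p - 1)*(p + 6)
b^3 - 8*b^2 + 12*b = b*(b - 6)*(b - 2)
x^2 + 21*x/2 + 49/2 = (x + 7/2)*(x + 7)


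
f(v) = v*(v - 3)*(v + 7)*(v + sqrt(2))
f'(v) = v*(v - 3)*(v + 7) + v*(v - 3)*(v + sqrt(2)) + v*(v + 7)*(v + sqrt(2)) + (v - 3)*(v + 7)*(v + sqrt(2))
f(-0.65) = 11.51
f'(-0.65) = -3.99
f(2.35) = -53.76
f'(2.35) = 39.80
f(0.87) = -33.31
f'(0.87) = -41.47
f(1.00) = -38.63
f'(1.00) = -40.14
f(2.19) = -58.76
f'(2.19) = 23.01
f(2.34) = -54.15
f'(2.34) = 38.69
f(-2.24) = -46.14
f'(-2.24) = 75.58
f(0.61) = -22.46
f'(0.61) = -41.47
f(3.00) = 0.00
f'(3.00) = 132.43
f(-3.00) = -114.18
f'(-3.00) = 100.54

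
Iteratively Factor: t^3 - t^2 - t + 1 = (t - 1)*(t^2 - 1) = (t - 1)^2*(t + 1)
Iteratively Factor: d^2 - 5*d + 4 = (d - 1)*(d - 4)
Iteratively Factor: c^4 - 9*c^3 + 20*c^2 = (c - 5)*(c^3 - 4*c^2) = c*(c - 5)*(c^2 - 4*c) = c*(c - 5)*(c - 4)*(c)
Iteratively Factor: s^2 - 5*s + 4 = (s - 1)*(s - 4)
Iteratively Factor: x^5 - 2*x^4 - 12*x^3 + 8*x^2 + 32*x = (x - 2)*(x^4 - 12*x^2 - 16*x) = (x - 2)*(x + 2)*(x^3 - 2*x^2 - 8*x) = (x - 2)*(x + 2)^2*(x^2 - 4*x) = x*(x - 2)*(x + 2)^2*(x - 4)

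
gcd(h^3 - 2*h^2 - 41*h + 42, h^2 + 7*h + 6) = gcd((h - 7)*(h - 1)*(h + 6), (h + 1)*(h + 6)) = h + 6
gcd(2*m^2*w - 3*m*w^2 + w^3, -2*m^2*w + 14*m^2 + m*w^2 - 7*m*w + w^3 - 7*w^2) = -m + w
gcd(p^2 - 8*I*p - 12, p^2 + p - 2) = 1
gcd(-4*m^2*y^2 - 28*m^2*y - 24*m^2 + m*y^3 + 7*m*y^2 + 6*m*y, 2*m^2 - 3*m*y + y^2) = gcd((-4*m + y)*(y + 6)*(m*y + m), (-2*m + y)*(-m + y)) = 1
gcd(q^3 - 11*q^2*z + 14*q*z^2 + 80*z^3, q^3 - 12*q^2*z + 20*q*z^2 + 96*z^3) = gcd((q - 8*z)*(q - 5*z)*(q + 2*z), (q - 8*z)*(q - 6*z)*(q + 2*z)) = -q^2 + 6*q*z + 16*z^2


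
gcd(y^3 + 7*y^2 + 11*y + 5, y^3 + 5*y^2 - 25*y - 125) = y + 5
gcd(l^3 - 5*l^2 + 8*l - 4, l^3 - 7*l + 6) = l^2 - 3*l + 2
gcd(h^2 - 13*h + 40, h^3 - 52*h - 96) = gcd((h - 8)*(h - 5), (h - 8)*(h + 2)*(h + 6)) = h - 8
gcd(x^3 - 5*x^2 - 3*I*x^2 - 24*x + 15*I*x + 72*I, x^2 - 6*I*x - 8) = 1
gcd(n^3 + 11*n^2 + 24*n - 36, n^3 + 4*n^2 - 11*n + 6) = n^2 + 5*n - 6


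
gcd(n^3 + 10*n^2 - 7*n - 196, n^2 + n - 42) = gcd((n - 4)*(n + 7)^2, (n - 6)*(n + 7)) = n + 7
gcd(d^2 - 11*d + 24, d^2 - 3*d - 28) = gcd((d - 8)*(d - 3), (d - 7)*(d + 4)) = 1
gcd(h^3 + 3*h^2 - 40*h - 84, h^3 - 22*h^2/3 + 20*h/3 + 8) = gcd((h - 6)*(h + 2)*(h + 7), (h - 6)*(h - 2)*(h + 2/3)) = h - 6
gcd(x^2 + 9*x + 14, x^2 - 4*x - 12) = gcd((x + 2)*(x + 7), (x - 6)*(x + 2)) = x + 2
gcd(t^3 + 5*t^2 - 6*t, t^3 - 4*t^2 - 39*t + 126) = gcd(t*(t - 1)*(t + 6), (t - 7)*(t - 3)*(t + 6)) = t + 6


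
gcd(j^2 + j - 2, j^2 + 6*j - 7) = j - 1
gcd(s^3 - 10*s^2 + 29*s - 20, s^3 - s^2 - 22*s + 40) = s - 4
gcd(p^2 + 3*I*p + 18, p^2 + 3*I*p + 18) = p^2 + 3*I*p + 18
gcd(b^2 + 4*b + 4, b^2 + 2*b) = b + 2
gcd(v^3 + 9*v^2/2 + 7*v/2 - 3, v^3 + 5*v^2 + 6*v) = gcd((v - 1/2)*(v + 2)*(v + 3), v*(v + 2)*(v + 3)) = v^2 + 5*v + 6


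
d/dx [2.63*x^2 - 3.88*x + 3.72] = 5.26*x - 3.88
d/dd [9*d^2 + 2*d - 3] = 18*d + 2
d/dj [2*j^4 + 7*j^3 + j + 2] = 8*j^3 + 21*j^2 + 1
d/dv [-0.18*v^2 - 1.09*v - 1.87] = -0.36*v - 1.09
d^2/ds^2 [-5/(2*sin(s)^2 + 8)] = 5*(2*sin(s)^4 - 11*sin(s)^2 + 4)/(sin(s)^2 + 4)^3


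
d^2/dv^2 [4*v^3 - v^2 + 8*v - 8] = 24*v - 2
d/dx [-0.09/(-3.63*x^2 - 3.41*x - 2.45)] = (-0.6534*x - 0.3069)/(3.63*x^2 + 3.41*x + 2.45)^2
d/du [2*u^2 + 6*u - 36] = 4*u + 6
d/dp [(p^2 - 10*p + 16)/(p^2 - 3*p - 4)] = (7*p^2 - 40*p + 88)/(p^4 - 6*p^3 + p^2 + 24*p + 16)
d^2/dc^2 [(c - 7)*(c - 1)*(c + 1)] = 6*c - 14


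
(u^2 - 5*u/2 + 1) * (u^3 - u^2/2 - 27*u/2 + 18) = u^5 - 3*u^4 - 45*u^3/4 + 205*u^2/4 - 117*u/2 + 18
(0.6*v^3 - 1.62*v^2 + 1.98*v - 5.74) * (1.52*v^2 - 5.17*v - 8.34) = 0.912*v^5 - 5.5644*v^4 + 6.381*v^3 - 5.4506*v^2 + 13.1626*v + 47.8716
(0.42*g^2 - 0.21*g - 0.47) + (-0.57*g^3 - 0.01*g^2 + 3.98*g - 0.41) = -0.57*g^3 + 0.41*g^2 + 3.77*g - 0.88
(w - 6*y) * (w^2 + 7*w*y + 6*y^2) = w^3 + w^2*y - 36*w*y^2 - 36*y^3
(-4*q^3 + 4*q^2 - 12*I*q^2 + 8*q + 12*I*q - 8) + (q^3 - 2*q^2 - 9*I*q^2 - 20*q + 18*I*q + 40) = -3*q^3 + 2*q^2 - 21*I*q^2 - 12*q + 30*I*q + 32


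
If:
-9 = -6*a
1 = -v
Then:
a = 3/2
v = -1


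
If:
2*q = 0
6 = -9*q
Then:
No Solution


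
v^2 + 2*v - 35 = (v - 5)*(v + 7)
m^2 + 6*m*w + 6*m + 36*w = (m + 6)*(m + 6*w)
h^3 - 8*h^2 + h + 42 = (h - 7)*(h - 3)*(h + 2)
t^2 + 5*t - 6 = (t - 1)*(t + 6)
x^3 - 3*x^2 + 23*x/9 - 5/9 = (x - 5/3)*(x - 1)*(x - 1/3)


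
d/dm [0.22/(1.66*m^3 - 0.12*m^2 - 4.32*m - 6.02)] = (-1.0956*m^2 + 0.0528*m + 0.9504)/(-1.66*m^3 + 0.12*m^2 + 4.32*m + 6.02)^2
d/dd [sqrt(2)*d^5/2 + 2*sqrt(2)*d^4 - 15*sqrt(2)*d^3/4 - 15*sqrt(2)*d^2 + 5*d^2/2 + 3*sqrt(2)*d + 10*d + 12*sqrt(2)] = 5*sqrt(2)*d^4/2 + 8*sqrt(2)*d^3 - 45*sqrt(2)*d^2/4 - 30*sqrt(2)*d + 5*d + 3*sqrt(2) + 10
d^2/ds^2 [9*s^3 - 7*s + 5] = 54*s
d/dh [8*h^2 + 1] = 16*h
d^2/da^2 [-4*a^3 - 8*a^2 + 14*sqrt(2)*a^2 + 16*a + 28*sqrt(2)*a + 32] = -24*a - 16 + 28*sqrt(2)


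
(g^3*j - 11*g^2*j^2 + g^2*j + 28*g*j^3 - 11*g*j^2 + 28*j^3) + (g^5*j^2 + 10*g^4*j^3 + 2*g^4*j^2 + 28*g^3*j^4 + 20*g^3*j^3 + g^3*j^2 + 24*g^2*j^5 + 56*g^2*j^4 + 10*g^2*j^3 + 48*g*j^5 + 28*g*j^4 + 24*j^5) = g^5*j^2 + 10*g^4*j^3 + 2*g^4*j^2 + 28*g^3*j^4 + 20*g^3*j^3 + g^3*j^2 + g^3*j + 24*g^2*j^5 + 56*g^2*j^4 + 10*g^2*j^3 - 11*g^2*j^2 + g^2*j + 48*g*j^5 + 28*g*j^4 + 28*g*j^3 - 11*g*j^2 + 24*j^5 + 28*j^3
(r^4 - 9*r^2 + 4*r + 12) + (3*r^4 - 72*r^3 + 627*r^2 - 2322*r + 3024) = 4*r^4 - 72*r^3 + 618*r^2 - 2318*r + 3036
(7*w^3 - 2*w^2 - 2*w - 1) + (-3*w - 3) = 7*w^3 - 2*w^2 - 5*w - 4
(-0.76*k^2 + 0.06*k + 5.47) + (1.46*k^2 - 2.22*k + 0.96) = 0.7*k^2 - 2.16*k + 6.43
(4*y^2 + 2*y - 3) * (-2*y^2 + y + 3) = -8*y^4 + 20*y^2 + 3*y - 9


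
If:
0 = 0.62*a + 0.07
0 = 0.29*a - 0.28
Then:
No Solution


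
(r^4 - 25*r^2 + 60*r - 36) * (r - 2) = r^5 - 2*r^4 - 25*r^3 + 110*r^2 - 156*r + 72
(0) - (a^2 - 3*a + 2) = -a^2 + 3*a - 2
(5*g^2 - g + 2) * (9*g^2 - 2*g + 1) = 45*g^4 - 19*g^3 + 25*g^2 - 5*g + 2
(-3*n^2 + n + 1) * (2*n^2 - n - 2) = -6*n^4 + 5*n^3 + 7*n^2 - 3*n - 2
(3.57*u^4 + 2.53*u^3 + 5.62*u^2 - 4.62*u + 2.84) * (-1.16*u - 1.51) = -4.1412*u^5 - 8.3255*u^4 - 10.3395*u^3 - 3.127*u^2 + 3.6818*u - 4.2884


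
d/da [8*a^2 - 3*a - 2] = 16*a - 3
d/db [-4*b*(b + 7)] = -8*b - 28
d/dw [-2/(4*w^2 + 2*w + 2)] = (4*w + 1)/(2*w^2 + w + 1)^2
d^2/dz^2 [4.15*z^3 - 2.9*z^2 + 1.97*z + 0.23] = 24.9*z - 5.8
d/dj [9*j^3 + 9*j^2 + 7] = 9*j*(3*j + 2)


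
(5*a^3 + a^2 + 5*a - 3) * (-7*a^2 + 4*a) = -35*a^5 + 13*a^4 - 31*a^3 + 41*a^2 - 12*a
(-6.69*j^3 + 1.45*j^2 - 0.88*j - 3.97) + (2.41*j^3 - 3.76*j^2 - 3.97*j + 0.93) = -4.28*j^3 - 2.31*j^2 - 4.85*j - 3.04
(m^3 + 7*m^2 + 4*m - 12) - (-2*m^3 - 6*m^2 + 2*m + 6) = 3*m^3 + 13*m^2 + 2*m - 18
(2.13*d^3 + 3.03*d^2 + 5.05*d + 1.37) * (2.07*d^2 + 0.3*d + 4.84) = 4.4091*d^5 + 6.9111*d^4 + 21.6717*d^3 + 19.0161*d^2 + 24.853*d + 6.6308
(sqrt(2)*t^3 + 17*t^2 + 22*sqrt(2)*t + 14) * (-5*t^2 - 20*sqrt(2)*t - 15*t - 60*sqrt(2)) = -5*sqrt(2)*t^5 - 125*t^4 - 15*sqrt(2)*t^4 - 450*sqrt(2)*t^3 - 375*t^3 - 1350*sqrt(2)*t^2 - 950*t^2 - 2850*t - 280*sqrt(2)*t - 840*sqrt(2)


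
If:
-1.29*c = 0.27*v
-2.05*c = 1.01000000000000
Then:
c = -0.49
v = 2.35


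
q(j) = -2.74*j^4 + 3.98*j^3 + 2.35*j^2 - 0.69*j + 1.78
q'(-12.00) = 20601.15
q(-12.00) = -63345.62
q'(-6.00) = 2768.31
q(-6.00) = -4320.20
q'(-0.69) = 5.35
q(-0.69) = 1.45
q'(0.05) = -0.43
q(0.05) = 1.75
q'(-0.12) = -1.06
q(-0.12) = 1.89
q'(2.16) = -45.28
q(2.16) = -8.28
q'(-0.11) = -1.05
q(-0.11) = 1.88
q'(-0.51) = 1.47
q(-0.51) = 2.03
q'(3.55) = -323.87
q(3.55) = -228.17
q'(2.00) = -31.21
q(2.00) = -2.20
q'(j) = -10.96*j^3 + 11.94*j^2 + 4.7*j - 0.69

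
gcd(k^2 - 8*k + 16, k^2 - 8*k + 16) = k^2 - 8*k + 16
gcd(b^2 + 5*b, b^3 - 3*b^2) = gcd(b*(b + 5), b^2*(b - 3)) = b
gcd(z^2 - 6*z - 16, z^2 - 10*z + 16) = z - 8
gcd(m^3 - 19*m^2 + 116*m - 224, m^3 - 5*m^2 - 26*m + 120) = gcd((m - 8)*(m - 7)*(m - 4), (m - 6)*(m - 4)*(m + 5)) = m - 4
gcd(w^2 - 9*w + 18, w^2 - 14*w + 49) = 1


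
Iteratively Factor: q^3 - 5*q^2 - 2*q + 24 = (q + 2)*(q^2 - 7*q + 12) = (q - 4)*(q + 2)*(q - 3)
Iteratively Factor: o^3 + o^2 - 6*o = (o)*(o^2 + o - 6) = o*(o - 2)*(o + 3)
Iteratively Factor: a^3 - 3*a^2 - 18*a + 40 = (a - 5)*(a^2 + 2*a - 8) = (a - 5)*(a + 4)*(a - 2)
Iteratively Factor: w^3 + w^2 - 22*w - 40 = (w + 4)*(w^2 - 3*w - 10) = (w - 5)*(w + 4)*(w + 2)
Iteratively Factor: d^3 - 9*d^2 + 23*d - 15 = (d - 3)*(d^2 - 6*d + 5) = (d - 3)*(d - 1)*(d - 5)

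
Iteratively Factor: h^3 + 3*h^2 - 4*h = (h)*(h^2 + 3*h - 4) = h*(h + 4)*(h - 1)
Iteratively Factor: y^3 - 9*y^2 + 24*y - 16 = (y - 4)*(y^2 - 5*y + 4) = (y - 4)^2*(y - 1)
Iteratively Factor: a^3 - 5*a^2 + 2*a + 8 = (a - 2)*(a^2 - 3*a - 4) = (a - 4)*(a - 2)*(a + 1)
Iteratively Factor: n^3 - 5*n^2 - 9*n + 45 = (n + 3)*(n^2 - 8*n + 15) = (n - 3)*(n + 3)*(n - 5)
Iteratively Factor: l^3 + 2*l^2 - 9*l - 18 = (l + 3)*(l^2 - l - 6) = (l - 3)*(l + 3)*(l + 2)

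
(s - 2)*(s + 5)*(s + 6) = s^3 + 9*s^2 + 8*s - 60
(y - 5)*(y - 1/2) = y^2 - 11*y/2 + 5/2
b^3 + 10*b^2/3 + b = b*(b + 1/3)*(b + 3)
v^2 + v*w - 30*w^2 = (v - 5*w)*(v + 6*w)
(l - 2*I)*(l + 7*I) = l^2 + 5*I*l + 14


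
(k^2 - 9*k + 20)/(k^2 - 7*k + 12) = (k - 5)/(k - 3)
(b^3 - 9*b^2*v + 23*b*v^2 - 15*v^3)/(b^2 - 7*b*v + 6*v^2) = (-b^2 + 8*b*v - 15*v^2)/(-b + 6*v)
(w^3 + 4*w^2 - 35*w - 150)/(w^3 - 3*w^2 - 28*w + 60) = (w + 5)/(w - 2)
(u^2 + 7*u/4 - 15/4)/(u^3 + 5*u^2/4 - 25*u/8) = 2*(u + 3)/(u*(2*u + 5))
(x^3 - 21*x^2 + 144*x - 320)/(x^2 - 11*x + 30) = (x^2 - 16*x + 64)/(x - 6)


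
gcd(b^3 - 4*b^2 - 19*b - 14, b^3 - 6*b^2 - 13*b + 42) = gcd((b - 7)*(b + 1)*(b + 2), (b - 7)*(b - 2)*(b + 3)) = b - 7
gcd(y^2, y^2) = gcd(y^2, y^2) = y^2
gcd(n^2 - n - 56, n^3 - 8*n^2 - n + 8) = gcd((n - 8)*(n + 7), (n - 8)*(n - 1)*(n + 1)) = n - 8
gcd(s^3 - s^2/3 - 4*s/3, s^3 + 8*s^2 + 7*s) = s^2 + s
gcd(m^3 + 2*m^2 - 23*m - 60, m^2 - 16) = m + 4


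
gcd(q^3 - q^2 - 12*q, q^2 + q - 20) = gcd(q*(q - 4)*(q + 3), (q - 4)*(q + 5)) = q - 4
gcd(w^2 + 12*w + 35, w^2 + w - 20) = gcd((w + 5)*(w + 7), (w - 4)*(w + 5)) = w + 5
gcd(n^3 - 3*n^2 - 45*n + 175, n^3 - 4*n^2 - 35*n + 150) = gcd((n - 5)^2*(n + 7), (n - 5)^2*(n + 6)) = n^2 - 10*n + 25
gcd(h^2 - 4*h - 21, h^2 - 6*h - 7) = h - 7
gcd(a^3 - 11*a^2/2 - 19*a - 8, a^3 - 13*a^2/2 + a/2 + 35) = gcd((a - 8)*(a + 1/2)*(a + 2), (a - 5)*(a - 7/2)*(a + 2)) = a + 2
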